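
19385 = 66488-47103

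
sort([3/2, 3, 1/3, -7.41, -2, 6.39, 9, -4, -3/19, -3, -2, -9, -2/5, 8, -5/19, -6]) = [-9, -7.41, -6, -4, -3, -2, -2, -2/5, -5/19, -3/19, 1/3, 3/2, 3, 6.39, 8, 9]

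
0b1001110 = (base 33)2c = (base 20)3i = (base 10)78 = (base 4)1032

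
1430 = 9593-8163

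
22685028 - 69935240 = -47250212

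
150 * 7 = 1050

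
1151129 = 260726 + 890403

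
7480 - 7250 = 230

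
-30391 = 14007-44398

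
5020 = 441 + 4579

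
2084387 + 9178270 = 11262657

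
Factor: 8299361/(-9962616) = -1 * 2^(-3) * 3^(-1) * 7^1 * 415109^(-1) * 1185623^1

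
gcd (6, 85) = 1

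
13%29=13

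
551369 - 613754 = -62385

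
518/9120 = 259/4560 ≈ 0.0568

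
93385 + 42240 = 135625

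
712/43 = 16 + 24/43 ≈ 16.56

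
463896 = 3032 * 153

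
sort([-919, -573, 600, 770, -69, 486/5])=[-919, -573, -69, 486/5, 600, 770]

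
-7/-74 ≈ 0.0946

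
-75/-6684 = 25/2228 ≈ 0.0112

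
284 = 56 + 228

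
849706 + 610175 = 1459881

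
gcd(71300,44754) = 2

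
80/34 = 2+6/17 ≈ 2.35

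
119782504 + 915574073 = 1035356577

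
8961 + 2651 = 11612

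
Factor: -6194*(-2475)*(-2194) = -1*2^2*3^2*5^2*11^1*19^1*163^1*1097^1 = -33634349100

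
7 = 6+1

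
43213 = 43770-557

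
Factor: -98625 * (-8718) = 2^1 * 3^2 * 5^3 * 263^1 * 1453^1 = 859812750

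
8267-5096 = 3171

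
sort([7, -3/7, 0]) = [-3/7, 0, 7]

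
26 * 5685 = 147810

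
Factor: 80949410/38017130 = 17^1*37^(-2)*97^1*2777^(-1)*4909^1 = 8094941/3801713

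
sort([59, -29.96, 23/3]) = [-29.96, 23/3, 59]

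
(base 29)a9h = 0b10000111110000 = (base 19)1515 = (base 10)8688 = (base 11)6589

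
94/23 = 4+2/23 ≈ 4.09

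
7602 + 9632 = 17234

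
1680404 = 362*4642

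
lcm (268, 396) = 26532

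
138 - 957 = -819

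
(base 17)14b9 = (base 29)7d1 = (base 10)6265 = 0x1879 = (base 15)1cca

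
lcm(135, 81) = 405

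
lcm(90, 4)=180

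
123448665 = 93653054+29795611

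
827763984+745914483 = 1573678467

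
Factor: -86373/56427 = -1 * 3^2 * 457^1 * 2687^(-1) = -4113/2687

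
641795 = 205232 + 436563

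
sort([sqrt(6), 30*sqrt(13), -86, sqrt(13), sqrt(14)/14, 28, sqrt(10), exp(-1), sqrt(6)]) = [-86, sqrt(14)/14, exp(-1), sqrt(6), sqrt(6), sqrt(10), sqrt(13), 28, 30*sqrt(13)]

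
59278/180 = 329 + 29/90 ≈ 329.32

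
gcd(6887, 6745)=71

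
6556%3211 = 134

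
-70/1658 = -35/829 ≈ -0.0422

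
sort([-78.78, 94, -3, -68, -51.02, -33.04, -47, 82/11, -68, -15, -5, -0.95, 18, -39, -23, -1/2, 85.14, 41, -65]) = [-78.78, -68, -68, -65, -51.02, -47, -39, -33.04, -23, -15, -5, -3, -0.95, -1/2, 82/11, 18, 41, 85.14, 94]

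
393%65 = 3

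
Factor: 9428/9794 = 2^1 * 59^(-1) * 83^(-1) * 2357^1 = 4714/4897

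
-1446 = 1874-3320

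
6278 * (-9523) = -59785394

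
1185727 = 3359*353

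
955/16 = 59 + 11/16 ≈ 59.69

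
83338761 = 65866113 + 17472648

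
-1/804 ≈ -0.00124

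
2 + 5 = 7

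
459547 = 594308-134761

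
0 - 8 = -8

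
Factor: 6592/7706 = 2^5*103^1*3853^(-1) = 3296/3853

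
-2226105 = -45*49469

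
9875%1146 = 707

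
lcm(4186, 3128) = 284648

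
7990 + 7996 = 15986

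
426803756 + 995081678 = 1421885434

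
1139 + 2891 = 4030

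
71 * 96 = 6816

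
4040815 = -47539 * (-85)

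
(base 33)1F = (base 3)1210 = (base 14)36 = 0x30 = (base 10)48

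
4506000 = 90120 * 50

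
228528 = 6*38088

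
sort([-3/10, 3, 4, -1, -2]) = [-2, -1, -3/10, 3, 4]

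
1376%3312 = 1376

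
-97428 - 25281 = -122709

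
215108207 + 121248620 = 336356827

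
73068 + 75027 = 148095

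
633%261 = 111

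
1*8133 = 8133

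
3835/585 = 6 + 5/9 ≈ 6.56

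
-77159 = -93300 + 16141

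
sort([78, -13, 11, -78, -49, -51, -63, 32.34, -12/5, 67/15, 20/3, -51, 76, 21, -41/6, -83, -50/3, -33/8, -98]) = [-98, -83, -78, -63, -51, -51, -49, -50/3, -13, -41/6, -33/8, -12/5, 67/15, 20/3, 11, 21, 32.34, 76, 78]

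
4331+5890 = 10221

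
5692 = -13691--19383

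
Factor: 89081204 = 2^2*383^1*58147^1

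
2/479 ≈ 0.00418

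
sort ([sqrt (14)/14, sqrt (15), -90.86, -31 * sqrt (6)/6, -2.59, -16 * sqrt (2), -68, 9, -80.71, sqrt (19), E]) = [-90.86, -80.71, -68, -16 * sqrt (2), -31 * sqrt (6)/6, -2.59, sqrt (14)/14, E, sqrt (15), sqrt (19), 9]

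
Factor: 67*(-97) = -1*67^1*97^1 = -6499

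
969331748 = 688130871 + 281200877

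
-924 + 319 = -605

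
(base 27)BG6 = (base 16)2109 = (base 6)103053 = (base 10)8457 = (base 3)102121020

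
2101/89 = 23+54/89 ≈ 23.61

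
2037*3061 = 6235257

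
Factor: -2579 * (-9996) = 2^2 * 3^1 * 7^2 * 17^1 * 2579^1 = 25779684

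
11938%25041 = 11938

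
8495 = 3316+5179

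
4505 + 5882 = 10387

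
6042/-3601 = -1 - 2441/3601 ≈ -1.68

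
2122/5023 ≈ 0.422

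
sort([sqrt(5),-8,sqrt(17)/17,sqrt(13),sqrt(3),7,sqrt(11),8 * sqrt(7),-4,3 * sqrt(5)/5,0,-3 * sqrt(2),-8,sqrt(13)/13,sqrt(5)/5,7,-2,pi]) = [-8,-8,-3 * sqrt(2),-4,-2,0,sqrt(17)/17,sqrt(13)/13,sqrt(5)/5,3 * sqrt(5)/5,sqrt(3),sqrt(5),pi,sqrt(11),sqrt(13),7,7,8 * sqrt(7)]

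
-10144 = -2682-7462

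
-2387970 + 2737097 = 349127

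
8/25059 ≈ 0.000319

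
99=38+61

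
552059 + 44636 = 596695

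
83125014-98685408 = -15560394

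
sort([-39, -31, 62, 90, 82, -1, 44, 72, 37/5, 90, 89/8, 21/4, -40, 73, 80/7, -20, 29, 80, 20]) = [-40, -39, -31, -20, -1, 21/4, 37/5, 89/8, 80/7, 20, 29, 44, 62, 72, 73, 80, 82, 90, 90]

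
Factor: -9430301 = -1 * 37^1 * 254873^1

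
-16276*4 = -65104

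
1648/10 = 164 + 4/5 = 164.80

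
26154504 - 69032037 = -42877533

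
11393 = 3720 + 7673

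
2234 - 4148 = -1914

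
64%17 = 13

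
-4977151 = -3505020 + -1472131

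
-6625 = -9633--3008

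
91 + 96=187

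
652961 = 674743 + -21782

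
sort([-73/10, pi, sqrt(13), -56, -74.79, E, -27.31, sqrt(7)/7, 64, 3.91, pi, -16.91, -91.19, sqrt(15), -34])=[-91.19, -74.79, -56, -34, -27.31, -16.91, -73/10, sqrt(7)/7, E, pi, pi, sqrt(13), sqrt(15), 3.91, 64]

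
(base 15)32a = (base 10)715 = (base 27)qd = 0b1011001011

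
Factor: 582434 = 2^1*291217^1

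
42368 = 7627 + 34741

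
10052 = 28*359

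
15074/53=284 + 22/53 ≈ 284.42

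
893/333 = 2 + 227/333 ≈ 2.68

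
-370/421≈-0.879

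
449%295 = 154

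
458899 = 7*65557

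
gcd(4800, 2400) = 2400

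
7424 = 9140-1716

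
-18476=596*(-31)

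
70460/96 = 17615/24 ≈ 733.96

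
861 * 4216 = 3629976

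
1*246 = 246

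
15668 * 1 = 15668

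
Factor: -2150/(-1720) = 2^(-2) * 5^1 = 5/4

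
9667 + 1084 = 10751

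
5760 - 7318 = -1558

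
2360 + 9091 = 11451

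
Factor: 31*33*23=3^1*11^1*23^1*31^1=23529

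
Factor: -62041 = -1 * 7^1 * 8863^1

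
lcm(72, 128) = 1152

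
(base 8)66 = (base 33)1l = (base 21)2c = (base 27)20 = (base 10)54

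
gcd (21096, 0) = 21096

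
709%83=45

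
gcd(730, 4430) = 10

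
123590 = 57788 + 65802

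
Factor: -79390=-1*2^1*5^1*17^1*467^1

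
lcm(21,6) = 42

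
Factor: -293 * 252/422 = -1 * 2^1 * 3^2 * 7^1 * 211^ (-1) * 293^1 = -36918/211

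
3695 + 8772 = 12467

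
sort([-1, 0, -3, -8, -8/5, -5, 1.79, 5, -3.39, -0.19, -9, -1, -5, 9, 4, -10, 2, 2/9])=[-10, -9, -8, -5, -5, -3.39, -3, -8/5, -1, -1, -0.19, 0, 2/9, 1.79, 2, 4, 5, 9]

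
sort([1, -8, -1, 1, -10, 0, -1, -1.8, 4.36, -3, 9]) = [-10, -8, -3, -1.8, -1, -1, 0, 1, 1, 4.36, 9]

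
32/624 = 2/39 ≈ 0.0513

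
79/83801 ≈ 0.000943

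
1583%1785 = 1583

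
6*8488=50928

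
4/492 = 1/123 ≈ 0.00813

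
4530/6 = 755 = 755.00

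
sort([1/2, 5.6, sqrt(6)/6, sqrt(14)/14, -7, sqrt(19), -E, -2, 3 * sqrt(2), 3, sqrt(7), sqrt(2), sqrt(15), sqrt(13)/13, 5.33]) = [-7, -E, -2, sqrt(14)/14, sqrt(13)/13, sqrt(6)/6, 1/2, sqrt(2), sqrt(7), 3, sqrt(15), 3 * sqrt(2), sqrt(19), 5.33, 5.6]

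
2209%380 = 309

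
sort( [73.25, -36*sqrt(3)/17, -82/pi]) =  [-82/pi, -36*sqrt(3)/17, 73.25]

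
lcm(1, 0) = 0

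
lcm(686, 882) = 6174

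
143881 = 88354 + 55527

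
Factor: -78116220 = -1 * 2^2 * 3^2 * 5^1 * 7^1 * 13^1 * 19^1 * 251^1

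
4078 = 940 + 3138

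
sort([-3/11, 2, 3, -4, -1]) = [-4, -1, -3/11, 2, 3]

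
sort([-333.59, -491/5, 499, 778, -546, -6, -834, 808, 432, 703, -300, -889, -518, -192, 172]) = [-889, -834, -546, -518, -333.59, -300, -192, -491/5, -6, 172, 432, 499, 703, 778, 808]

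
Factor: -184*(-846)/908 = 2^2*3^2*23^1*47^1*227^(-1) = 38916/227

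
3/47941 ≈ 0.0000626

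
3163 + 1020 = 4183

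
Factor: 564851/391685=5^(-1)*19^(-1)*137^1=137/95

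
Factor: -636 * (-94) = 2^3 * 3^1 * 47^1 * 53^1 = 59784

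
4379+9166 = 13545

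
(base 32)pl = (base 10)821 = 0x335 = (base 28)119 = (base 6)3445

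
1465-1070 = 395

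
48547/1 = 48547 = 48547.00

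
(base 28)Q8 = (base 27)107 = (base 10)736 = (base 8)1340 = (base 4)23200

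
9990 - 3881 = 6109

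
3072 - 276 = 2796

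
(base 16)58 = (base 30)2s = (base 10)88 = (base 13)6a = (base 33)2m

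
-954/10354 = -477/5177 ≈ -0.0921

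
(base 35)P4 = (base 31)SB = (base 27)15F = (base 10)879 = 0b1101101111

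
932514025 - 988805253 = -56291228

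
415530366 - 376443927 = 39086439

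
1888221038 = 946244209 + 941976829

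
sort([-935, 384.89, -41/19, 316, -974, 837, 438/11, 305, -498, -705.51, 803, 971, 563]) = [-974, -935, -705.51, -498, -41/19, 438/11, 305, 316, 384.89, 563, 803, 837, 971]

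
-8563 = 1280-9843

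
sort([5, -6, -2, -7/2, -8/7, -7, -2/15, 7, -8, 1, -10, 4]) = [-10, -8, -7, -6, -7/2, -2, -8/7, -2/15, 1, 4, 5, 7]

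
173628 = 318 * 546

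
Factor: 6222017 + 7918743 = 2^3*5^1*467^1*757^1 = 14140760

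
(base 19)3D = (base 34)22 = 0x46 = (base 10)70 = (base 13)55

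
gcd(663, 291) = 3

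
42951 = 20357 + 22594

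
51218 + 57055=108273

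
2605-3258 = -653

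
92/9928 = 23/2482 ≈ 0.00927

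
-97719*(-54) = 5276826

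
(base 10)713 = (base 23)180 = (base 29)oh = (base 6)3145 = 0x2c9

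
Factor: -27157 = -1 * 13^1 * 2089^1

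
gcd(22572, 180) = 36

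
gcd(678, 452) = 226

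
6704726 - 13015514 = -6310788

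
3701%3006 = 695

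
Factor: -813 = -1*3^1*271^1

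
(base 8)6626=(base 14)13a6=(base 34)30a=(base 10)3478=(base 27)4km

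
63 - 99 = -36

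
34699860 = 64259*540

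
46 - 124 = -78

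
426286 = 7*60898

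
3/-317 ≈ -0.00946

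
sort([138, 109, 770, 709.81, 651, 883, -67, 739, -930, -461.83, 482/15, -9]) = [-930, -461.83, -67, -9, 482/15, 109, 138, 651, 709.81, 739, 770, 883]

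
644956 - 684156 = -39200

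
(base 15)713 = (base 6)11213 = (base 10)1593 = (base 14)81b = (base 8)3071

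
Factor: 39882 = 2^1*3^1*17^2*23^1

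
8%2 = 0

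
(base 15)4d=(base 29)2f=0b1001001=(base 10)73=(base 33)27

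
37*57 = 2109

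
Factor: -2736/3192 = -1*2^1*3^1*7^(-1) = -6/7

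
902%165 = 77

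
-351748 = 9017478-9369226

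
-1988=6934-8922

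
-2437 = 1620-4057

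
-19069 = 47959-67028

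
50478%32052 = 18426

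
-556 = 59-615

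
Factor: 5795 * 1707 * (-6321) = -1 * 3^2 * 5^1 * 7^2 * 19^1 * 43^1 * 61^1 * 569^1 = -62527742865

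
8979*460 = 4130340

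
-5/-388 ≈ 0.0129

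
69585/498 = 139 + 121/166 ≈ 139.73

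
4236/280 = 1059/70 ≈ 15.13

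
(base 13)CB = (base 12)11B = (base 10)167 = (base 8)247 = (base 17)9E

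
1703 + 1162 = 2865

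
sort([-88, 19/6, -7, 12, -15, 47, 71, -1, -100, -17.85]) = [-100, -88, -17.85, -15, -7, -1, 19/6, 12, 47, 71]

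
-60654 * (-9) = 545886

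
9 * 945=8505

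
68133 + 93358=161491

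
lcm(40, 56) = 280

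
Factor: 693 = 3^2*7^1*11^1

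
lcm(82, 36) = 1476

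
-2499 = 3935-6434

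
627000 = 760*825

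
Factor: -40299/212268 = -1*2^(-2)*7^(-1)*19^(-1)*101^1 = -101/532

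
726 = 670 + 56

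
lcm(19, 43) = 817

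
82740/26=41370/13 ≈ 3182.31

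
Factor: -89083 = -1 * 89083^1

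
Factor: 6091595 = 5^1*29^1*43^1*977^1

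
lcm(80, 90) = 720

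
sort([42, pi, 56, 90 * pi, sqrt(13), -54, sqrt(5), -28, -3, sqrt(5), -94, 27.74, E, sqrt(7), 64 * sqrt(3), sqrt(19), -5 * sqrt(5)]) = [-94, -54, -28, -5 * sqrt(5), -3, sqrt(5), sqrt(5), sqrt(7), E, pi, sqrt(13), sqrt(19), 27.74, 42, 56, 64 * sqrt(3), 90 * pi]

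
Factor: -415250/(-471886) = 5^3*11^1*17^(-1)*151^1*13879^(-1) = 207625/235943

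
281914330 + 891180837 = 1173095167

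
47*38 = 1786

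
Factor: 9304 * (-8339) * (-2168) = 2^6 * 31^1 * 269^1 * 271^1 * 1163^1 = 168206569408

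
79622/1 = 79622 = 79622.00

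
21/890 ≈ 0.0236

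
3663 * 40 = 146520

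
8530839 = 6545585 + 1985254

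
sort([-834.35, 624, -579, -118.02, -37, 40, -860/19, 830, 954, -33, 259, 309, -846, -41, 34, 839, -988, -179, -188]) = [-988, -846, -834.35, -579, -188, -179, -118.02, -860/19, -41, -37, -33, 34, 40, 259, 309, 624, 830, 839, 954]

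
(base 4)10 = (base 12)4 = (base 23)4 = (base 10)4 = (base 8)4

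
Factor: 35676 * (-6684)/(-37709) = 2^4 * 3^3 * 7^(-1) * 557^1 * 991^1 * 5387^(-1) = 238458384/37709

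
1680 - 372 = 1308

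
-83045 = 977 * (-85)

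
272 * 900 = 244800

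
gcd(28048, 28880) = 16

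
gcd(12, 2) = 2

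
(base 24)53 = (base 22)5d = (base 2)1111011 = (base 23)58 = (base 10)123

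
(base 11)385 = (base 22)kg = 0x1c8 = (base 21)10f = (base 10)456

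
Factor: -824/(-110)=2^2*5^(-1)*11^(-1)*103^1=412/55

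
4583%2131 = 321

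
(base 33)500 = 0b1010101000101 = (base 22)b5b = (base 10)5445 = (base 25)8hk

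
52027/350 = 148 + 227/350 ≈ 148.65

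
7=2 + 5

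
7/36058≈0.000194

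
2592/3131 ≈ 0.828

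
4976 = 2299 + 2677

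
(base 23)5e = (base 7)243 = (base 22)5j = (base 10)129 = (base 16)81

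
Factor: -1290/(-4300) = 2^(-1)*3^1*5^(-1) = 3/10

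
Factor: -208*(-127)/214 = 2^3*13^1*107^ (-1)*127^1 = 13208/107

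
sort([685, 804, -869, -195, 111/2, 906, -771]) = [-869, -771, -195, 111/2, 685, 804, 906]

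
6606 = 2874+3732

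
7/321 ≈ 0.0218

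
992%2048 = 992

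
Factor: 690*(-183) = -1*2^1*3^2*5^1*23^1*61^1 = -126270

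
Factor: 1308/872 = 2^(-1)*3^1 = 3/2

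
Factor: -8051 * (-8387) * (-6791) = -1 * 83^1 * 97^1 * 6791^1 * 8387^1 = -458553697967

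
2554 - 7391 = -4837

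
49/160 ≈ 0.306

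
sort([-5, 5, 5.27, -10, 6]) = [-10, -5, 5, 5.27, 6]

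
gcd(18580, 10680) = 20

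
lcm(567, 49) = 3969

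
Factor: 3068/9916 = 13^1*37^(-1)*59^1*67^(-1) = 767/2479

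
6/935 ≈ 0.00642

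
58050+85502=143552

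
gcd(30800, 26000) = 400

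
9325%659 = 99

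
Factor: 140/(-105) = -1 * 2^2 * 3^(-1) = -4/3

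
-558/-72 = 7 + 3/4 = 7.75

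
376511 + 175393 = 551904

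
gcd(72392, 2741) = 1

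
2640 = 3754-1114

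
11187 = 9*1243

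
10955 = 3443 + 7512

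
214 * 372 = 79608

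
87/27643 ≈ 0.00315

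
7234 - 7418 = -184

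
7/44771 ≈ 0.000156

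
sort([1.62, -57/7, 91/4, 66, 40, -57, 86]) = [-57, -57/7, 1.62, 91/4, 40, 66, 86]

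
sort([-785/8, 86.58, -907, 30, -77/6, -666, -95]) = [-907, -666, -785/8, -95, -77/6, 30, 86.58]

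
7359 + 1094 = 8453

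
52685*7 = 368795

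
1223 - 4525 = -3302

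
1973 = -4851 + 6824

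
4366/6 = 2183/3 ≈ 727.67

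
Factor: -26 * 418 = -1 * 2^2 * 11^1 * 13^1 * 19^1 = -10868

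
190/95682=95/47841 ≈ 0.00199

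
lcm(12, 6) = 12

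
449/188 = 2 + 73/188 ≈ 2.39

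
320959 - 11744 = 309215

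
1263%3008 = 1263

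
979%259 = 202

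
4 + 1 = 5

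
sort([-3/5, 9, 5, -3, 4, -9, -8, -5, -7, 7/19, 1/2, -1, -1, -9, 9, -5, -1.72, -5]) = [-9, -9, -8, -7, -5, -5, -5, -3, -1.72, -1, -1, -3/5, 7/19, 1/2, 4, 5, 9, 9]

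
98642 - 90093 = 8549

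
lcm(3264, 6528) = 6528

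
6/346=3/173 ≈ 0.0173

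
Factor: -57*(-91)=3^1*7^1*13^1*19^1=5187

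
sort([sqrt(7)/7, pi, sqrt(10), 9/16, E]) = [sqrt(7)/7, 9/16, E, pi, sqrt(10)]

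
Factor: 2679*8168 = 2^3*3^1*19^1*47^1*1021^1 = 21882072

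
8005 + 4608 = 12613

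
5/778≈0.00643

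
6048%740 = 128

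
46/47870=23/23935 ≈ 0.000961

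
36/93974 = 18/46987 ≈ 0.000383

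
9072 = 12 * 756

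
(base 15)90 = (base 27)50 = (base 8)207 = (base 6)343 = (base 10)135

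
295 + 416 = 711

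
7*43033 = 301231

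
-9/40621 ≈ -0.000222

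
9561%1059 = 30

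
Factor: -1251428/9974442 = -1*2^1*3^ (-1)*83^ (-1)*20029^ (-1)*312857^1 = -625714/4987221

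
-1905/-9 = 211+2/3 ≈ 211.67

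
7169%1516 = 1105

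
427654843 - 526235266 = -98580423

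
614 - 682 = -68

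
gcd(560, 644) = 28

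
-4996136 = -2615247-2380889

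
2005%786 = 433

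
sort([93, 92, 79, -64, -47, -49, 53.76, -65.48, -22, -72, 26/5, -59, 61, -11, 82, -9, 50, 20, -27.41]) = [-72, -65.48, -64, -59, -49, -47, -27.41, -22, -11, -9, 26/5, 20, 50, 53.76, 61, 79, 82, 92, 93]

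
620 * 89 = 55180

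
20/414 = 10/207 ≈ 0.0483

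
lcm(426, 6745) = 40470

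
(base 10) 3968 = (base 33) 3l8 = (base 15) 1298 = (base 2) 111110000000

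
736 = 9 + 727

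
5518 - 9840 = -4322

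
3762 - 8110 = -4348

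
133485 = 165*809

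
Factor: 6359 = 6359^1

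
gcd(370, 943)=1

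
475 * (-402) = -190950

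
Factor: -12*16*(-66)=2^7*3^2*11^1=12672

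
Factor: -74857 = -1 * 74857^1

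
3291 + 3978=7269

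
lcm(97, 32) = 3104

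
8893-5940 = 2953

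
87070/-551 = -158 - 12/551 ≈ -158.02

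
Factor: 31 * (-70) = -1 * 2^1 * 5^1 * 7^1 * 31^1 = -2170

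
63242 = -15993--79235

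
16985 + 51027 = 68012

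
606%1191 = 606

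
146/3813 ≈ 0.0383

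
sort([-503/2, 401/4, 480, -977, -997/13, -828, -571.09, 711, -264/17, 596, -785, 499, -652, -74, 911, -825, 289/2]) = [-977, -828, -825, -785, -652, -571.09, -503/2, -997/13, -74, -264/17, 401/4, 289/2, 480, 499, 596, 711, 911]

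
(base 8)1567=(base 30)th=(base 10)887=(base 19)28d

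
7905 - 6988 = 917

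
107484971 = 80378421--27106550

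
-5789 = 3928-9717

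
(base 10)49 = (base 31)1i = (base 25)1o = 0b110001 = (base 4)301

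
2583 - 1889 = 694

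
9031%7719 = 1312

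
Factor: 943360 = 2^8*5^1*11^1*67^1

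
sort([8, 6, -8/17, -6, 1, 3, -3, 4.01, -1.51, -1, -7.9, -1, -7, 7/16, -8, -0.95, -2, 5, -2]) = [-8, -7.9, -7, -6, -3, -2, -2, -1.51, -1, -1, -0.95, -8/17, 7/16, 1, 3, 4.01, 5, 6, 8]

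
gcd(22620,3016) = 1508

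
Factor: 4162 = 2^1*2081^1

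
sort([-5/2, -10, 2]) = [-10, -5/2, 2]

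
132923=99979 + 32944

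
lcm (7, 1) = 7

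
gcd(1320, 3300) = 660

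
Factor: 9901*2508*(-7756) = -1*2^4*3^1*7^1*11^1*19^1*277^1*9901^1 = -192594727248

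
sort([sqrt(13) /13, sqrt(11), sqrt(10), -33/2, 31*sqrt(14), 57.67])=[-33/2, sqrt(13) /13, sqrt(10), sqrt(11), 57.67, 31*sqrt(14)]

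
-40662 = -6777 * 6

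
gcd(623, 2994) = 1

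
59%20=19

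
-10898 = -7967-2931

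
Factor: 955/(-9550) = -1*2^(-1)*5^(-1) = -1/10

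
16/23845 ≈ 0.000671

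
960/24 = 40 = 40.00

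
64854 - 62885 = 1969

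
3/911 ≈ 0.00329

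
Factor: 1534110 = 2^1 * 3^1 * 5^1 * 51137^1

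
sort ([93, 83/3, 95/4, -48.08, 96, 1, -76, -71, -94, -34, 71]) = [-94, -76, -71, -48.08, -34, 1, 95/4, 83/3, 71, 93, 96]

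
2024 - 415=1609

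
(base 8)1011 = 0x209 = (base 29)hs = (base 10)521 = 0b1000001001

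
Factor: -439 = -1 * 439^1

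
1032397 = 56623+975774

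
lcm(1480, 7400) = 7400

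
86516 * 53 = 4585348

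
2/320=1/160=0.00625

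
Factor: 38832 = 2^4*3^1*809^1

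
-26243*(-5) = 131215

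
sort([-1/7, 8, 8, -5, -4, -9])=[-9, -5, -4, -1/7, 8, 8]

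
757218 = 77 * 9834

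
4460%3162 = 1298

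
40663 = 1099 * 37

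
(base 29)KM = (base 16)25A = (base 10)602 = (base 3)211022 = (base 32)IQ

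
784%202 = 178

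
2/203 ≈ 0.00985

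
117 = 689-572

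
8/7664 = 1/958 ≈ 0.00104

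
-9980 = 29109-39089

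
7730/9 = 858 + 8/9 ≈ 858.89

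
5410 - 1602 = 3808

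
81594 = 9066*9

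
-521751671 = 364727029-886478700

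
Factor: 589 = 19^1 * 31^1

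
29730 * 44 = 1308120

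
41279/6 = 6879 + 5/6 ≈ 6879.83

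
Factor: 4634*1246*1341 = 2^2*3^2*7^2*89^1*149^1*331^1 = 7742885724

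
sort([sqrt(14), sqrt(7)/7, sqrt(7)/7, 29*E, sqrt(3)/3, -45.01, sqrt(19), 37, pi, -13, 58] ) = [-45.01, -13, sqrt(7)/7, sqrt(7)/7, sqrt(3)/3, pi, sqrt(14), sqrt(19), 37, 58, 29*E] 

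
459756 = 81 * 5676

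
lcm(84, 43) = 3612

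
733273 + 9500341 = 10233614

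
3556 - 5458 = -1902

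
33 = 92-59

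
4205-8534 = -4329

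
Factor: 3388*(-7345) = -1*2^2*5^1*7^1*11^2*13^1*113^1 = -24884860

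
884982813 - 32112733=852870080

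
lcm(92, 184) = 184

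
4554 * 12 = 54648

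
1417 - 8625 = -7208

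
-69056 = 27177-96233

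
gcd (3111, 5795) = 61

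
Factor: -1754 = -1*2^1*877^1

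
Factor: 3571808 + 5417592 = 2^3*5^2*7^1*6421^1 = 8989400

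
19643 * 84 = 1650012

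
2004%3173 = 2004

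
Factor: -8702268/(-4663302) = 2^1*7^(-1)*111031^(-1)*725189^1 = 1450378/777217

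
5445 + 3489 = 8934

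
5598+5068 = 10666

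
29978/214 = 14989/107 ≈ 140.08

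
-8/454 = -4/227 ≈ -0.0176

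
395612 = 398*994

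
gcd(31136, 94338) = 2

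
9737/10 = 973+7/10 = 973.70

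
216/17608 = 27/2201 ≈ 0.0123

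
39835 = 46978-7143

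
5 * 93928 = 469640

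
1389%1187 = 202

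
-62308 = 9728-72036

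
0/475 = 0 = 0.00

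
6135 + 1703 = 7838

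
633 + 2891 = 3524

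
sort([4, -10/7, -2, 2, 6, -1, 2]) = [-2, -10/7, -1, 2, 2, 4, 6]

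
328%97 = 37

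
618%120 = 18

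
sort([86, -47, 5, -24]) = [-47, -24, 5, 86]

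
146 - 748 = -602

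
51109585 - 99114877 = -48005292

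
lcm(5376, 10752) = 10752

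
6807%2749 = 1309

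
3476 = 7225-3749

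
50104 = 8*6263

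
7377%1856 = 1809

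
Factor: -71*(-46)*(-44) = -1*2^3*11^1*23^1*71^1 = -143704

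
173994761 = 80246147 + 93748614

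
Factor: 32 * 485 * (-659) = -1 * 2^5 * 5^1 * 97^1 * 659^1 = -10227680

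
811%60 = 31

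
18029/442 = 40 + 349/442 ≈ 40.79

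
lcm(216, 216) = 216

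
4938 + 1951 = 6889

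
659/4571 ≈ 0.144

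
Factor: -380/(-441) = 2^2*3^(-2)*5^1*7^(-2)*19^1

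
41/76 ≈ 0.539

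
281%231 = 50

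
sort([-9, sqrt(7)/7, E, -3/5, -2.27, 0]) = [-9, -2.27, -3/5, 0, sqrt(7)/7, E]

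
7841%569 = 444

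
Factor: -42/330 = -1*5^ (-1)*7^1*11^ (-1) = -7/55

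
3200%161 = 141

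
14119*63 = 889497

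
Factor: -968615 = -1 * 5^1 * 193723^1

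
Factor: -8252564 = -1 * 2^2 * 2063141^1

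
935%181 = 30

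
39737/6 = 6622 + 5/6 ≈ 6622.83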